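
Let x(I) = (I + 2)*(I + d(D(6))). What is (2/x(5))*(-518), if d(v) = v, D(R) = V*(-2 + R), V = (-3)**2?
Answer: -148/41 ≈ -3.6098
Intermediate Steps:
V = 9
D(R) = -18 + 9*R (D(R) = 9*(-2 + R) = -18 + 9*R)
x(I) = (2 + I)*(36 + I) (x(I) = (I + 2)*(I + (-18 + 9*6)) = (2 + I)*(I + (-18 + 54)) = (2 + I)*(I + 36) = (2 + I)*(36 + I))
(2/x(5))*(-518) = (2/(72 + 5**2 + 38*5))*(-518) = (2/(72 + 25 + 190))*(-518) = (2/287)*(-518) = -148/41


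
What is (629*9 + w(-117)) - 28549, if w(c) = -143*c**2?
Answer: -1980415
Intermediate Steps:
(629*9 + w(-117)) - 28549 = (629*9 - 143*(-117)**2) - 28549 = (5661 - 143*13689) - 28549 = (5661 - 1957527) - 28549 = -1951866 - 28549 = -1980415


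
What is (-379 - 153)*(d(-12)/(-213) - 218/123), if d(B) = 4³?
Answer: 3210088/2911 ≈ 1102.7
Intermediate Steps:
d(B) = 64
(-379 - 153)*(d(-12)/(-213) - 218/123) = (-379 - 153)*(64/(-213) - 218/123) = -532*(64*(-1/213) - 218*1/123) = -532*(-64/213 - 218/123) = -532*(-6034/2911) = 3210088/2911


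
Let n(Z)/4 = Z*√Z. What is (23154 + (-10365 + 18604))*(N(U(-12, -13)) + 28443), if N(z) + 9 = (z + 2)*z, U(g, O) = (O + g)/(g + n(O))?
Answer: 31393*(-8983759949*I + 12833946515*√13)/(32*(-9873*I + 14105*√13)) ≈ 8.9263e+8 - 8408.6*I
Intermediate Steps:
n(Z) = 4*Z^(3/2) (n(Z) = 4*(Z*√Z) = 4*Z^(3/2))
U(g, O) = (O + g)/(g + 4*O^(3/2))
N(z) = -9 + z*(2 + z) (N(z) = -9 + (z + 2)*z = -9 + (2 + z)*z = -9 + z*(2 + z))
(23154 + (-10365 + 18604))*(N(U(-12, -13)) + 28443) = (23154 + (-10365 + 18604))*((-9 + ((-13 - 12)/(-12 + 4*(-13)^(3/2)))² + 2*((-13 - 12)/(-12 + 4*(-13)^(3/2)))) + 28443) = (23154 + 8239)*((-9 + (-25/(-12 + 4*(-13*I*√13)))² + 2*(-25/(-12 + 4*(-13*I*√13)))) + 28443) = 31393*((-9 + (-25/(-12 - 52*I*√13))² + 2*(-25/(-12 - 52*I*√13))) + 28443) = 31393*((-9 + 625/(-12 - 52*I*√13)² - 50/(-12 - 52*I*√13)) + 28443) = 31393*((-9 - 50/(-12 - 52*I*√13) + 625/(-12 - 52*I*√13)²) + 28443) = 31393*(28434 - 50/(-12 - 52*I*√13) + 625/(-12 - 52*I*√13)²) = 892628562 - 1569650/(-12 - 52*I*√13) + 19620625/(-12 - 52*I*√13)²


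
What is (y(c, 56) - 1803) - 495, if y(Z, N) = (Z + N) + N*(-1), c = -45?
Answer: -2343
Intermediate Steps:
y(Z, N) = Z (y(Z, N) = (N + Z) - N = Z)
(y(c, 56) - 1803) - 495 = (-45 - 1803) - 495 = -1848 - 495 = -2343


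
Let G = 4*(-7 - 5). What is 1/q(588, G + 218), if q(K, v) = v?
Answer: 1/170 ≈ 0.0058824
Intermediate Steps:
G = -48 (G = 4*(-12) = -48)
1/q(588, G + 218) = 1/(-48 + 218) = 1/170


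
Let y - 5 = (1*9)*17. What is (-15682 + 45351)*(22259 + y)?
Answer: 665089973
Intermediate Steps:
y = 158 (y = 5 + (1*9)*17 = 5 + 9*17 = 5 + 153 = 158)
(-15682 + 45351)*(22259 + y) = (-15682 + 45351)*(22259 + 158) = 29669*22417 = 665089973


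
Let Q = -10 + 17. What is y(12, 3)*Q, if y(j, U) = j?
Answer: 84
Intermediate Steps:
Q = 7
y(12, 3)*Q = 12*7 = 84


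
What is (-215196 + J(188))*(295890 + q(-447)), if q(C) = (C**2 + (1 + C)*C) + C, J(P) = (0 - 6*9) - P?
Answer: -149646250932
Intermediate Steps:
J(P) = -54 - P (J(P) = (0 - 54) - P = -54 - P)
q(C) = C + C**2 + C*(1 + C) (q(C) = (C**2 + C*(1 + C)) + C = C + C**2 + C*(1 + C))
(-215196 + J(188))*(295890 + q(-447)) = (-215196 + (-54 - 1*188))*(295890 + 2*(-447)*(1 - 447)) = (-215196 + (-54 - 188))*(295890 + 2*(-447)*(-446)) = (-215196 - 242)*(295890 + 398724) = -215438*694614 = -149646250932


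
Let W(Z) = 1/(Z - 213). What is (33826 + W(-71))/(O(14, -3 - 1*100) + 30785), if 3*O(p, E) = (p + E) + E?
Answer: 9606583/8724764 ≈ 1.1011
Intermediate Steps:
W(Z) = 1/(-213 + Z)
O(p, E) = p/3 + 2*E/3 (O(p, E) = ((p + E) + E)/3 = ((E + p) + E)/3 = (p + 2*E)/3 = p/3 + 2*E/3)
(33826 + W(-71))/(O(14, -3 - 1*100) + 30785) = (33826 + 1/(-213 - 71))/(((1/3)*14 + 2*(-3 - 1*100)/3) + 30785) = (33826 + 1/(-284))/((14/3 + 2*(-3 - 100)/3) + 30785) = (33826 - 1/284)/((14/3 + (2/3)*(-103)) + 30785) = 9606583/(284*((14/3 - 206/3) + 30785)) = 9606583/(284*(-64 + 30785)) = (9606583/284)/30721 = (9606583/284)*(1/30721) = 9606583/8724764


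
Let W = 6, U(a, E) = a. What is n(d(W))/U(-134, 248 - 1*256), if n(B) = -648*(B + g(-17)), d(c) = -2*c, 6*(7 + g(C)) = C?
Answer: -7074/67 ≈ -105.58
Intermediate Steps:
g(C) = -7 + C/6
n(B) = 6372 - 648*B (n(B) = -648*(B + (-7 + (⅙)*(-17))) = -648*(B + (-7 - 17/6)) = -648*(B - 59/6) = -648*(-59/6 + B) = 6372 - 648*B)
n(d(W))/U(-134, 248 - 1*256) = (6372 - (-1296)*6)/(-134) = (6372 - 648*(-12))*(-1/134) = (6372 + 7776)*(-1/134) = 14148*(-1/134) = -7074/67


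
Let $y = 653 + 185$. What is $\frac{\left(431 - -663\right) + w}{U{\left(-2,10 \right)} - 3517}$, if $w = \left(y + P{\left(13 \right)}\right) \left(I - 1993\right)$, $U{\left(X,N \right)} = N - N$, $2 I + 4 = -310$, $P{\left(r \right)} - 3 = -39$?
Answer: $\frac{1723206}{3517} \approx 489.96$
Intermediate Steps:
$P{\left(r \right)} = -36$ ($P{\left(r \right)} = 3 - 39 = -36$)
$I = -157$ ($I = -2 + \frac{1}{2} \left(-310\right) = -2 - 155 = -157$)
$U{\left(X,N \right)} = 0$
$y = 838$
$w = -1724300$ ($w = \left(838 - 36\right) \left(-157 - 1993\right) = 802 \left(-2150\right) = -1724300$)
$\frac{\left(431 - -663\right) + w}{U{\left(-2,10 \right)} - 3517} = \frac{\left(431 - -663\right) - 1724300}{0 - 3517} = \frac{\left(431 + 663\right) - 1724300}{-3517} = \left(1094 - 1724300\right) \left(- \frac{1}{3517}\right) = \left(-1723206\right) \left(- \frac{1}{3517}\right) = \frac{1723206}{3517}$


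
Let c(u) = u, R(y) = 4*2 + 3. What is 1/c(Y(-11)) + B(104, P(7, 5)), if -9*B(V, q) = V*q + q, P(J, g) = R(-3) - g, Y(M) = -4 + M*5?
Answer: -4131/59 ≈ -70.017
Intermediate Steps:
R(y) = 11 (R(y) = 8 + 3 = 11)
Y(M) = -4 + 5*M
P(J, g) = 11 - g
B(V, q) = -q/9 - V*q/9 (B(V, q) = -(V*q + q)/9 = -(q + V*q)/9 = -q/9 - V*q/9)
1/c(Y(-11)) + B(104, P(7, 5)) = 1/(-4 + 5*(-11)) - (11 - 1*5)*(1 + 104)/9 = 1/(-4 - 55) - ⅑*(11 - 5)*105 = 1/(-59) - ⅑*6*105 = -1/59 - 70 = -4131/59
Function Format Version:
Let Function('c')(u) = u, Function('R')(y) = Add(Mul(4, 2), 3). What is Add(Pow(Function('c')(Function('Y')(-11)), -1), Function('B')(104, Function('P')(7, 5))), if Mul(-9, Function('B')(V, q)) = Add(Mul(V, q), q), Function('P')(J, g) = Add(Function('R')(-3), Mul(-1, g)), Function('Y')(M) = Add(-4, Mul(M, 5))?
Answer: Rational(-4131, 59) ≈ -70.017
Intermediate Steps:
Function('R')(y) = 11 (Function('R')(y) = Add(8, 3) = 11)
Function('Y')(M) = Add(-4, Mul(5, M))
Function('P')(J, g) = Add(11, Mul(-1, g))
Function('B')(V, q) = Add(Mul(Rational(-1, 9), q), Mul(Rational(-1, 9), V, q)) (Function('B')(V, q) = Mul(Rational(-1, 9), Add(Mul(V, q), q)) = Mul(Rational(-1, 9), Add(q, Mul(V, q))) = Add(Mul(Rational(-1, 9), q), Mul(Rational(-1, 9), V, q)))
Add(Pow(Function('c')(Function('Y')(-11)), -1), Function('B')(104, Function('P')(7, 5))) = Add(Pow(Add(-4, Mul(5, -11)), -1), Mul(Rational(-1, 9), Add(11, Mul(-1, 5)), Add(1, 104))) = Add(Pow(Add(-4, -55), -1), Mul(Rational(-1, 9), Add(11, -5), 105)) = Add(Pow(-59, -1), Mul(Rational(-1, 9), 6, 105)) = Add(Rational(-1, 59), -70) = Rational(-4131, 59)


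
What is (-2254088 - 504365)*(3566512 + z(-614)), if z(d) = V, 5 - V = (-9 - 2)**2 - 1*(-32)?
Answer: -9837647474892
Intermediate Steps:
V = -148 (V = 5 - ((-9 - 2)**2 - 1*(-32)) = 5 - ((-11)**2 + 32) = 5 - (121 + 32) = 5 - 1*153 = 5 - 153 = -148)
z(d) = -148
(-2254088 - 504365)*(3566512 + z(-614)) = (-2254088 - 504365)*(3566512 - 148) = -2758453*3566364 = -9837647474892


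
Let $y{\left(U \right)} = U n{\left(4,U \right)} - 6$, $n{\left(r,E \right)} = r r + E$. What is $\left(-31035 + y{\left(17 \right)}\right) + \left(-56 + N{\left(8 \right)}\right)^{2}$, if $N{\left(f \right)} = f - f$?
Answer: $-27344$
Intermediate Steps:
$n{\left(r,E \right)} = E + r^{2}$ ($n{\left(r,E \right)} = r^{2} + E = E + r^{2}$)
$N{\left(f \right)} = 0$
$y{\left(U \right)} = -6 + U \left(16 + U\right)$ ($y{\left(U \right)} = U \left(U + 4^{2}\right) - 6 = U \left(U + 16\right) - 6 = U \left(16 + U\right) - 6 = -6 + U \left(16 + U\right)$)
$\left(-31035 + y{\left(17 \right)}\right) + \left(-56 + N{\left(8 \right)}\right)^{2} = \left(-31035 - \left(6 - 17 \left(16 + 17\right)\right)\right) + \left(-56 + 0\right)^{2} = \left(-31035 + \left(-6 + 17 \cdot 33\right)\right) + \left(-56\right)^{2} = \left(-31035 + \left(-6 + 561\right)\right) + 3136 = \left(-31035 + 555\right) + 3136 = -30480 + 3136 = -27344$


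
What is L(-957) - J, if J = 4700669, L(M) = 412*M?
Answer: -5094953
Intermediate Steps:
L(-957) - J = 412*(-957) - 1*4700669 = -394284 - 4700669 = -5094953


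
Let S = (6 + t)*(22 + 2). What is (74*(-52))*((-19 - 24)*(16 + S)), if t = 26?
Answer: 129723776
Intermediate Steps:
S = 768 (S = (6 + 26)*(22 + 2) = 32*24 = 768)
(74*(-52))*((-19 - 24)*(16 + S)) = (74*(-52))*((-19 - 24)*(16 + 768)) = -(-165464)*784 = -3848*(-33712) = 129723776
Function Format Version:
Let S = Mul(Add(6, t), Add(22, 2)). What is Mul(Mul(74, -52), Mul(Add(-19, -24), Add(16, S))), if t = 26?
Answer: 129723776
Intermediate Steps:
S = 768 (S = Mul(Add(6, 26), Add(22, 2)) = Mul(32, 24) = 768)
Mul(Mul(74, -52), Mul(Add(-19, -24), Add(16, S))) = Mul(Mul(74, -52), Mul(Add(-19, -24), Add(16, 768))) = Mul(-3848, Mul(-43, 784)) = Mul(-3848, -33712) = 129723776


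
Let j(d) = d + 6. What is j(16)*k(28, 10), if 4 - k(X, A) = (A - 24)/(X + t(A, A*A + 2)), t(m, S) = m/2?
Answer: 292/3 ≈ 97.333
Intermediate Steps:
t(m, S) = m/2 (t(m, S) = m*(½) = m/2)
j(d) = 6 + d
k(X, A) = 4 - (-24 + A)/(X + A/2) (k(X, A) = 4 - (A - 24)/(X + A/2) = 4 - (-24 + A)/(X + A/2))
j(16)*k(28, 10) = (6 + 16)*(2*(24 + 10 + 4*28)/(10 + 2*28)) = 22*(2*(24 + 10 + 112)/(10 + 56)) = 22*(2*146/66) = 22*(2*(1/66)*146) = 22*(146/33) = 292/3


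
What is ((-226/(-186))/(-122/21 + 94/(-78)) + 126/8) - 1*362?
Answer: -82261657/237460 ≈ -346.42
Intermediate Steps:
((-226/(-186))/(-122/21 + 94/(-78)) + 126/8) - 1*362 = ((-226*(-1/186))/(-122*1/21 + 94*(-1/78)) + 126*(⅛)) - 362 = (113/(93*(-122/21 - 47/39)) + 63/4) - 362 = (113/(93*(-1915/273)) + 63/4) - 362 = ((113/93)*(-273/1915) + 63/4) - 362 = (-10283/59365 + 63/4) - 362 = 3698863/237460 - 362 = -82261657/237460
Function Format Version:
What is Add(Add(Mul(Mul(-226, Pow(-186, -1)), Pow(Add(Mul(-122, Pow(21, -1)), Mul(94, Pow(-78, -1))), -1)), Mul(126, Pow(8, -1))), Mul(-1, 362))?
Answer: Rational(-82261657, 237460) ≈ -346.42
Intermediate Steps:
Add(Add(Mul(Mul(-226, Pow(-186, -1)), Pow(Add(Mul(-122, Pow(21, -1)), Mul(94, Pow(-78, -1))), -1)), Mul(126, Pow(8, -1))), Mul(-1, 362)) = Add(Add(Mul(Mul(-226, Rational(-1, 186)), Pow(Add(Mul(-122, Rational(1, 21)), Mul(94, Rational(-1, 78))), -1)), Mul(126, Rational(1, 8))), -362) = Add(Add(Mul(Rational(113, 93), Pow(Add(Rational(-122, 21), Rational(-47, 39)), -1)), Rational(63, 4)), -362) = Add(Add(Mul(Rational(113, 93), Pow(Rational(-1915, 273), -1)), Rational(63, 4)), -362) = Add(Add(Mul(Rational(113, 93), Rational(-273, 1915)), Rational(63, 4)), -362) = Add(Add(Rational(-10283, 59365), Rational(63, 4)), -362) = Add(Rational(3698863, 237460), -362) = Rational(-82261657, 237460)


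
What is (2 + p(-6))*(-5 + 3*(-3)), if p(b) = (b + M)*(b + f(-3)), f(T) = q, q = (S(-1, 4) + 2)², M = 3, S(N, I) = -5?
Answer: 98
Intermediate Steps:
q = 9 (q = (-5 + 2)² = (-3)² = 9)
f(T) = 9
p(b) = (3 + b)*(9 + b) (p(b) = (b + 3)*(b + 9) = (3 + b)*(9 + b))
(2 + p(-6))*(-5 + 3*(-3)) = (2 + (27 + (-6)² + 12*(-6)))*(-5 + 3*(-3)) = (2 + (27 + 36 - 72))*(-5 - 9) = (2 - 9)*(-14) = -7*(-14) = 98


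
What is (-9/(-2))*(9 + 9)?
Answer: 81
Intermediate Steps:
(-9/(-2))*(9 + 9) = -9*(-1/2)*18 = (9/2)*18 = 81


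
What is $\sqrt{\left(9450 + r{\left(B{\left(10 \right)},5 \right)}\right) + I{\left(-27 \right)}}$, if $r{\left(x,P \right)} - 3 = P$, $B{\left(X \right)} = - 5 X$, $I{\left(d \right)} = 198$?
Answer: $2 \sqrt{2414} \approx 98.265$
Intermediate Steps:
$r{\left(x,P \right)} = 3 + P$
$\sqrt{\left(9450 + r{\left(B{\left(10 \right)},5 \right)}\right) + I{\left(-27 \right)}} = \sqrt{\left(9450 + \left(3 + 5\right)\right) + 198} = \sqrt{\left(9450 + 8\right) + 198} = \sqrt{9458 + 198} = \sqrt{9656} = 2 \sqrt{2414}$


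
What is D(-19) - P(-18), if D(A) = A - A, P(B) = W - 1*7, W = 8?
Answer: -1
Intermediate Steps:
P(B) = 1 (P(B) = 8 - 1*7 = 8 - 7 = 1)
D(A) = 0
D(-19) - P(-18) = 0 - 1*1 = 0 - 1 = -1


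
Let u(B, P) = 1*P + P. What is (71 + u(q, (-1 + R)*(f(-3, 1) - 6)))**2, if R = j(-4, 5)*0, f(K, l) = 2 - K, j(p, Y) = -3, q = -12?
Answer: 5329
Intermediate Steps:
R = 0 (R = -3*0 = 0)
u(B, P) = 2*P (u(B, P) = P + P = 2*P)
(71 + u(q, (-1 + R)*(f(-3, 1) - 6)))**2 = (71 + 2*((-1 + 0)*((2 - 1*(-3)) - 6)))**2 = (71 + 2*(-((2 + 3) - 6)))**2 = (71 + 2*(-(5 - 6)))**2 = (71 + 2*(-1*(-1)))**2 = (71 + 2*1)**2 = (71 + 2)**2 = 73**2 = 5329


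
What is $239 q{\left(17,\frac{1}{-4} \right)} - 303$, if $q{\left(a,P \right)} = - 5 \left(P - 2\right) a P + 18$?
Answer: $- \frac{118851}{16} \approx -7428.2$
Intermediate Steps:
$q{\left(a,P \right)} = 18 + P a \left(10 - 5 P\right)$ ($q{\left(a,P \right)} = - 5 \left(-2 + P\right) a P + 18 = \left(10 - 5 P\right) a P + 18 = a \left(10 - 5 P\right) P + 18 = P a \left(10 - 5 P\right) + 18 = 18 + P a \left(10 - 5 P\right)$)
$239 q{\left(17,\frac{1}{-4} \right)} - 303 = 239 \left(18 - 85 \left(\frac{1}{-4}\right)^{2} + 10 \frac{1}{-4} \cdot 17\right) - 303 = 239 \left(18 - 85 \left(- \frac{1}{4}\right)^{2} + 10 \left(- \frac{1}{4}\right) 17\right) - 303 = 239 \left(18 - 85 \cdot \frac{1}{16} - \frac{85}{2}\right) - 303 = 239 \left(18 - \frac{85}{16} - \frac{85}{2}\right) - 303 = 239 \left(- \frac{477}{16}\right) - 303 = - \frac{114003}{16} - 303 = - \frac{118851}{16}$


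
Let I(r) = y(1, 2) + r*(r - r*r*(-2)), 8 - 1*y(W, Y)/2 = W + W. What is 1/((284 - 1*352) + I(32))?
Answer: 1/66504 ≈ 1.5037e-5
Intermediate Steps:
y(W, Y) = 16 - 4*W (y(W, Y) = 16 - 2*(W + W) = 16 - 4*W)
I(r) = 12 + r*(r + 2*r**2) (I(r) = (16 - 4*1) + r*(r - r*r*(-2)) = (16 - 4) + r*(r - r**2*(-2)) = 12 + r*(r - (-2)*r**2) = 12 + r*(r + 2*r**2))
1/((284 - 1*352) + I(32)) = 1/((284 - 1*352) + (12 + 32**2 + 2*32**3)) = 1/((284 - 352) + (12 + 1024 + 2*32768)) = 1/(-68 + (12 + 1024 + 65536)) = 1/(-68 + 66572) = 1/66504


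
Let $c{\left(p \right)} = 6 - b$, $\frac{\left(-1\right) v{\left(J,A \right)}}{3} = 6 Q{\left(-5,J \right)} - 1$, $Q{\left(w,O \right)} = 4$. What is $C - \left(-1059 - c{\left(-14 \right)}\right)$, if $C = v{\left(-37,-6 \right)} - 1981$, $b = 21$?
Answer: $-1006$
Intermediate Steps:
$v{\left(J,A \right)} = -69$ ($v{\left(J,A \right)} = - 3 \left(6 \cdot 4 - 1\right) = - 3 \left(24 - 1\right) = \left(-3\right) 23 = -69$)
$c{\left(p \right)} = -15$ ($c{\left(p \right)} = 6 - 21 = -15$)
$C = -2050$ ($C = -69 - 1981 = -2050$)
$C - \left(-1059 - c{\left(-14 \right)}\right) = -2050 - \left(-1059 - -15\right) = -2050 - \left(-1059 + 15\right) = -2050 - -1044 = -2050 + 1044 = -1006$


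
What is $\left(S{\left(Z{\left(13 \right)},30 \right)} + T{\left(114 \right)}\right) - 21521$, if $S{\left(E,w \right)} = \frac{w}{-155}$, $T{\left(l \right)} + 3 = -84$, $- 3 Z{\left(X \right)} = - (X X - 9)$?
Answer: $- \frac{669854}{31} \approx -21608.0$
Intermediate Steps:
$Z{\left(X \right)} = -3 + \frac{X^{2}}{3}$ ($Z{\left(X \right)} = - \frac{\left(-1\right) \left(X X - 9\right)}{3} = - \frac{\left(-1\right) \left(X^{2} - 9\right)}{3} = - \frac{\left(-1\right) \left(-9 + X^{2}\right)}{3} = - \frac{9 - X^{2}}{3} = -3 + \frac{X^{2}}{3}$)
$T{\left(l \right)} = -87$ ($T{\left(l \right)} = -3 - 84 = -87$)
$S{\left(E,w \right)} = - \frac{w}{155}$ ($S{\left(E,w \right)} = w \left(- \frac{1}{155}\right) = - \frac{w}{155}$)
$\left(S{\left(Z{\left(13 \right)},30 \right)} + T{\left(114 \right)}\right) - 21521 = \left(\left(- \frac{1}{155}\right) 30 - 87\right) - 21521 = \left(- \frac{6}{31} - 87\right) - 21521 = - \frac{2703}{31} - 21521 = - \frac{669854}{31}$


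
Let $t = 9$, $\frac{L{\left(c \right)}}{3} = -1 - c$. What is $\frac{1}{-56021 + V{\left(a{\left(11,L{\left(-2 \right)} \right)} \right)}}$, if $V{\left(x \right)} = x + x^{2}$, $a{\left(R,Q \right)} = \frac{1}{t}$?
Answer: $- \frac{81}{4537691} \approx -1.785 \cdot 10^{-5}$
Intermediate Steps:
$L{\left(c \right)} = -3 - 3 c$ ($L{\left(c \right)} = 3 \left(-1 - c\right) = -3 - 3 c$)
$a{\left(R,Q \right)} = \frac{1}{9}$
$\frac{1}{-56021 + V{\left(a{\left(11,L{\left(-2 \right)} \right)} \right)}} = \frac{1}{-56021 + \frac{1 + \frac{1}{9}}{9}} = \frac{1}{-56021 + \frac{1}{9} \cdot \frac{10}{9}} = \frac{1}{-56021 + \frac{10}{81}} = \frac{1}{- \frac{4537691}{81}} = - \frac{81}{4537691}$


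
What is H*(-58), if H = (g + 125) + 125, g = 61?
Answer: -18038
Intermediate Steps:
H = 311 (H = (61 + 125) + 125 = 186 + 125 = 311)
H*(-58) = 311*(-58) = -18038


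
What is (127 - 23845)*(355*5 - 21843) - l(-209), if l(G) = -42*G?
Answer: 475964046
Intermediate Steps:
(127 - 23845)*(355*5 - 21843) - l(-209) = (127 - 23845)*(355*5 - 21843) - (-42)*(-209) = -23718*(1775 - 21843) - 1*8778 = -23718*(-20068) - 8778 = 475972824 - 8778 = 475964046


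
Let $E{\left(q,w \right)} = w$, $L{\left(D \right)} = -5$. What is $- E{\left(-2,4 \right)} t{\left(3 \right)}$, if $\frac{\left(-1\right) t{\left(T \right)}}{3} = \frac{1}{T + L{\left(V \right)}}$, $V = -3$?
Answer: $-6$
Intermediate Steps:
$t{\left(T \right)} = - \frac{3}{-5 + T}$ ($t{\left(T \right)} = - \frac{3}{T - 5} = - \frac{3}{-5 + T}$)
$- E{\left(-2,4 \right)} t{\left(3 \right)} = \left(-1\right) 4 \left(- \frac{3}{-5 + 3}\right) = - 4 \left(- \frac{3}{-2}\right) = - 4 \left(\left(-3\right) \left(- \frac{1}{2}\right)\right) = \left(-4\right) \frac{3}{2} = -6$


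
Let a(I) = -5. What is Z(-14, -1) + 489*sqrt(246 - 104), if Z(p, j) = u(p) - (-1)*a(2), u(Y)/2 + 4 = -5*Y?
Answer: 127 + 489*sqrt(142) ≈ 5954.1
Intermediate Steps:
u(Y) = -8 - 10*Y (u(Y) = -8 + 2*(-5*Y) = -8 - 10*Y)
Z(p, j) = -13 - 10*p (Z(p, j) = (-8 - 10*p) - (-1)*(-5) = (-8 - 10*p) - 1*5 = (-8 - 10*p) - 5 = -13 - 10*p)
Z(-14, -1) + 489*sqrt(246 - 104) = (-13 - 10*(-14)) + 489*sqrt(246 - 104) = (-13 + 140) + 489*sqrt(142) = 127 + 489*sqrt(142)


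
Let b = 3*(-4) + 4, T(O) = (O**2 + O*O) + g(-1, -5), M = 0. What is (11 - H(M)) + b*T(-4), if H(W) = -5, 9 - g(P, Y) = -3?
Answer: -336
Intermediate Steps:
g(P, Y) = 12 (g(P, Y) = 9 - 1*(-3) = 9 + 3 = 12)
T(O) = 12 + 2*O**2 (T(O) = (O**2 + O*O) + 12 = (O**2 + O**2) + 12 = 2*O**2 + 12 = 12 + 2*O**2)
b = -8 (b = -12 + 4 = -8)
(11 - H(M)) + b*T(-4) = (11 - 1*(-5)) - 8*(12 + 2*(-4)**2) = (11 + 5) - 8*(12 + 2*16) = 16 - 8*(12 + 32) = 16 - 8*44 = 16 - 352 = -336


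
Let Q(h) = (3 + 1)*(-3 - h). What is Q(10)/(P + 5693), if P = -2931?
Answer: -26/1381 ≈ -0.018827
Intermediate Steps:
Q(h) = -12 - 4*h (Q(h) = 4*(-3 - h) = -12 - 4*h)
Q(10)/(P + 5693) = (-12 - 4*10)/(-2931 + 5693) = (-12 - 40)/2762 = -52*1/2762 = -26/1381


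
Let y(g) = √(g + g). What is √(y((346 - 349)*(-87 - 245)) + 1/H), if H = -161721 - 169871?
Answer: √(-82898 + 54976627232*√498)/165796 ≈ 6.6807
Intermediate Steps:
y(g) = √2*√g (y(g) = √(2*g) = √2*√g)
H = -331592
√(y((346 - 349)*(-87 - 245)) + 1/H) = √(√2*√((346 - 349)*(-87 - 245)) + 1/(-331592)) = √(√2*√(-3*(-332)) - 1/331592) = √(√2*√996 - 1/331592) = √(√2*(2*√249) - 1/331592) = √(2*√498 - 1/331592) = √(-1/331592 + 2*√498)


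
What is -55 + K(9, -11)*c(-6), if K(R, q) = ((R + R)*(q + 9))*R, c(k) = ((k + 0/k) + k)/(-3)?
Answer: -1351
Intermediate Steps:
c(k) = -2*k/3 (c(k) = ((k + 0) + k)*(-⅓) = (k + k)*(-⅓) = (2*k)*(-⅓) = -2*k/3)
K(R, q) = 2*R²*(9 + q) (K(R, q) = ((2*R)*(9 + q))*R = (2*R*(9 + q))*R = 2*R²*(9 + q))
-55 + K(9, -11)*c(-6) = -55 + (2*9²*(9 - 11))*(-⅔*(-6)) = -55 + (2*81*(-2))*4 = -55 - 324*4 = -55 - 1296 = -1351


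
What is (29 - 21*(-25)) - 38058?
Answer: -37504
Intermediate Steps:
(29 - 21*(-25)) - 38058 = (29 + 525) - 38058 = 554 - 38058 = -37504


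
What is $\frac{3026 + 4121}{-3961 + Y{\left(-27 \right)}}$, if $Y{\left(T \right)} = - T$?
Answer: $- \frac{1021}{562} \approx -1.8167$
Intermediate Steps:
$\frac{3026 + 4121}{-3961 + Y{\left(-27 \right)}} = \frac{3026 + 4121}{-3961 - -27} = \frac{7147}{-3961 + 27} = \frac{7147}{-3934} = 7147 \left(- \frac{1}{3934}\right) = - \frac{1021}{562}$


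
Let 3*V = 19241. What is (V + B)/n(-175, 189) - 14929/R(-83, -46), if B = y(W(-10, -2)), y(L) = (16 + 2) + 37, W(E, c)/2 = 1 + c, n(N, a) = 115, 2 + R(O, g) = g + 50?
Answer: -5111693/690 ≈ -7408.3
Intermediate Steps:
R(O, g) = 48 + g (R(O, g) = -2 + (g + 50) = -2 + (50 + g) = 48 + g)
W(E, c) = 2 + 2*c (W(E, c) = 2*(1 + c) = 2 + 2*c)
V = 19241/3 (V = (1/3)*19241 = 19241/3 ≈ 6413.7)
y(L) = 55 (y(L) = 18 + 37 = 55)
B = 55
(V + B)/n(-175, 189) - 14929/R(-83, -46) = (19241/3 + 55)/115 - 14929/(48 - 46) = (19406/3)*(1/115) - 14929/2 = 19406/345 - 14929*1/2 = 19406/345 - 14929/2 = -5111693/690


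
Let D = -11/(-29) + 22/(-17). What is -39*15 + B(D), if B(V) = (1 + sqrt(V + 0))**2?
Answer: -288363/493 + 2*I*sqrt(222343)/493 ≈ -584.92 + 1.9129*I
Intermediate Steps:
D = -451/493 (D = -11*(-1/29) + 22*(-1/17) = 11/29 - 22/17 = -451/493 ≈ -0.91481)
B(V) = (1 + sqrt(V))**2
-39*15 + B(D) = -39*15 + (1 + sqrt(-451/493))**2 = -585 + (1 + I*sqrt(222343)/493)**2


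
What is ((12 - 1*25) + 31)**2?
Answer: 324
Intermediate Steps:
((12 - 1*25) + 31)**2 = ((12 - 25) + 31)**2 = (-13 + 31)**2 = 18**2 = 324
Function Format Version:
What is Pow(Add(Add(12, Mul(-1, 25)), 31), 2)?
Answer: 324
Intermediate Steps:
Pow(Add(Add(12, Mul(-1, 25)), 31), 2) = Pow(Add(Add(12, -25), 31), 2) = Pow(Add(-13, 31), 2) = Pow(18, 2) = 324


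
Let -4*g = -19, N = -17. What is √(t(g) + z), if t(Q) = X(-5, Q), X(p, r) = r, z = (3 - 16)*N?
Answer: √903/2 ≈ 15.025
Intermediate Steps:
g = 19/4 (g = -¼*(-19) = 19/4 ≈ 4.7500)
z = 221 (z = (3 - 16)*(-17) = -13*(-17) = 221)
t(Q) = Q
√(t(g) + z) = √(19/4 + 221) = √(903/4) = √903/2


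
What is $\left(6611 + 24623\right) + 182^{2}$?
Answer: $64358$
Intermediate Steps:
$\left(6611 + 24623\right) + 182^{2} = 31234 + 33124 = 64358$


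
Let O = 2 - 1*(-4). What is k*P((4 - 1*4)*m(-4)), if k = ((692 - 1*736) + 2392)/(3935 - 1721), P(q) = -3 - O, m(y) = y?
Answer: -1174/123 ≈ -9.5447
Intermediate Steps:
O = 6 (O = 2 + 4 = 6)
P(q) = -9 (P(q) = -3 - 1*6 = -3 - 6 = -9)
k = 1174/1107 (k = ((692 - 736) + 2392)/2214 = (-44 + 2392)*(1/2214) = 2348*(1/2214) = 1174/1107 ≈ 1.0605)
k*P((4 - 1*4)*m(-4)) = (1174/1107)*(-9) = -1174/123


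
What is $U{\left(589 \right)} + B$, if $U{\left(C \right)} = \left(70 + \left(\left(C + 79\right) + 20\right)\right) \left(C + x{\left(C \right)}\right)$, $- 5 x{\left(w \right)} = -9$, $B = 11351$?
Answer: $\frac{2295887}{5} \approx 4.5918 \cdot 10^{5}$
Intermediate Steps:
$x{\left(w \right)} = \frac{9}{5}$ ($x{\left(w \right)} = \left(- \frac{1}{5}\right) \left(-9\right) = \frac{9}{5}$)
$U{\left(C \right)} = \left(169 + C\right) \left(\frac{9}{5} + C\right)$ ($U{\left(C \right)} = \left(70 + \left(\left(C + 79\right) + 20\right)\right) \left(C + \frac{9}{5}\right) = \left(70 + \left(\left(79 + C\right) + 20\right)\right) \left(\frac{9}{5} + C\right) = \left(70 + \left(99 + C\right)\right) \left(\frac{9}{5} + C\right) = \left(169 + C\right) \left(\frac{9}{5} + C\right)$)
$U{\left(589 \right)} + B = \left(\frac{1521}{5} + 589^{2} + \frac{854}{5} \cdot 589\right) + 11351 = \left(\frac{1521}{5} + 346921 + \frac{503006}{5}\right) + 11351 = \frac{2239132}{5} + 11351 = \frac{2295887}{5}$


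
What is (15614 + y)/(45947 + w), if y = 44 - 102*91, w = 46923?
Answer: 3188/46435 ≈ 0.068655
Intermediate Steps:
y = -9238 (y = 44 - 9282 = -9238)
(15614 + y)/(45947 + w) = (15614 - 9238)/(45947 + 46923) = 6376/92870 = 6376*(1/92870) = 3188/46435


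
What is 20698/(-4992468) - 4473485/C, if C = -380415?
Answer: 248065076459/21102330158 ≈ 11.755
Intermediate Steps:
20698/(-4992468) - 4473485/C = 20698/(-4992468) - 4473485/(-380415) = 20698*(-1/4992468) - 4473485*(-1/380415) = -10349/2496234 + 894697/76083 = 248065076459/21102330158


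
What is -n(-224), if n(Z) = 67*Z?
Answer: 15008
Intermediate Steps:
-n(-224) = -67*(-224) = -1*(-15008) = 15008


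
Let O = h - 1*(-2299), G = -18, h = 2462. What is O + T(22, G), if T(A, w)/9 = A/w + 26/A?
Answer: 52367/11 ≈ 4760.6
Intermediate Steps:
T(A, w) = 234/A + 9*A/w (T(A, w) = 9*(A/w + 26/A) = 9*(26/A + A/w) = 234/A + 9*A/w)
O = 4761 (O = 2462 - 1*(-2299) = 2462 + 2299 = 4761)
O + T(22, G) = 4761 + (234/22 + 9*22/(-18)) = 4761 + (234*(1/22) + 9*22*(-1/18)) = 4761 + (117/11 - 11) = 4761 - 4/11 = 52367/11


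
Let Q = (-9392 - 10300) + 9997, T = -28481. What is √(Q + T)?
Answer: 4*I*√2386 ≈ 195.39*I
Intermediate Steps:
Q = -9695 (Q = -19692 + 9997 = -9695)
√(Q + T) = √(-9695 - 28481) = √(-38176) = 4*I*√2386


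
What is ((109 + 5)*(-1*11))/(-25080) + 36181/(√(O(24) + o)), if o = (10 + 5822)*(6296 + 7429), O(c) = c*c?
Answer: 1/20 + 36181*√2223466/13340796 ≈ 4.0940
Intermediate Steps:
O(c) = c²
o = 80044200 (o = 5832*13725 = 80044200)
((109 + 5)*(-1*11))/(-25080) + 36181/(√(O(24) + o)) = ((109 + 5)*(-1*11))/(-25080) + 36181/(√(24² + 80044200)) = (114*(-11))*(-1/25080) + 36181/(√(576 + 80044200)) = -1254*(-1/25080) + 36181/(√80044776) = 1/20 + 36181/((6*√2223466)) = 1/20 + 36181*(√2223466/13340796) = 1/20 + 36181*√2223466/13340796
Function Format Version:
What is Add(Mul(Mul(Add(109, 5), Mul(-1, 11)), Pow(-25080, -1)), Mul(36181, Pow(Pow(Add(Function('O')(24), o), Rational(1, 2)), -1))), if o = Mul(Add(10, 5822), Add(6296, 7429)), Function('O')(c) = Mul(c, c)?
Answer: Add(Rational(1, 20), Mul(Rational(36181, 13340796), Pow(2223466, Rational(1, 2)))) ≈ 4.0940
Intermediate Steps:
Function('O')(c) = Pow(c, 2)
o = 80044200 (o = Mul(5832, 13725) = 80044200)
Add(Mul(Mul(Add(109, 5), Mul(-1, 11)), Pow(-25080, -1)), Mul(36181, Pow(Pow(Add(Function('O')(24), o), Rational(1, 2)), -1))) = Add(Mul(Mul(Add(109, 5), Mul(-1, 11)), Pow(-25080, -1)), Mul(36181, Pow(Pow(Add(Pow(24, 2), 80044200), Rational(1, 2)), -1))) = Add(Mul(Mul(114, -11), Rational(-1, 25080)), Mul(36181, Pow(Pow(Add(576, 80044200), Rational(1, 2)), -1))) = Add(Mul(-1254, Rational(-1, 25080)), Mul(36181, Pow(Pow(80044776, Rational(1, 2)), -1))) = Add(Rational(1, 20), Mul(36181, Pow(Mul(6, Pow(2223466, Rational(1, 2))), -1))) = Add(Rational(1, 20), Mul(36181, Mul(Rational(1, 13340796), Pow(2223466, Rational(1, 2))))) = Add(Rational(1, 20), Mul(Rational(36181, 13340796), Pow(2223466, Rational(1, 2))))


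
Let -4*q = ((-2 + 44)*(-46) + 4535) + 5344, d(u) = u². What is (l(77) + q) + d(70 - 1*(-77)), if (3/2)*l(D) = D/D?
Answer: 235475/12 ≈ 19623.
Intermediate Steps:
l(D) = ⅔ (l(D) = 2*(D/D)/3 = (⅔)*1 = ⅔)
q = -7947/4 (q = -(((-2 + 44)*(-46) + 4535) + 5344)/4 = -((42*(-46) + 4535) + 5344)/4 = -((-1932 + 4535) + 5344)/4 = -(2603 + 5344)/4 = -¼*7947 = -7947/4 ≈ -1986.8)
(l(77) + q) + d(70 - 1*(-77)) = (⅔ - 7947/4) + (70 - 1*(-77))² = -23833/12 + (70 + 77)² = -23833/12 + 147² = -23833/12 + 21609 = 235475/12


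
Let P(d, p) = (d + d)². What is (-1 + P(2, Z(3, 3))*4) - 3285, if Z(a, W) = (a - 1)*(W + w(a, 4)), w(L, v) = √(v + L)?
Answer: -3222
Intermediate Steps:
w(L, v) = √(L + v)
Z(a, W) = (-1 + a)*(W + √(4 + a)) (Z(a, W) = (a - 1)*(W + √(a + 4)) = (-1 + a)*(W + √(4 + a)))
P(d, p) = 4*d² (P(d, p) = (2*d)² = 4*d²)
(-1 + P(2, Z(3, 3))*4) - 3285 = (-1 + (4*2²)*4) - 3285 = (-1 + (4*4)*4) - 3285 = (-1 + 16*4) - 3285 = (-1 + 64) - 3285 = 63 - 3285 = -3222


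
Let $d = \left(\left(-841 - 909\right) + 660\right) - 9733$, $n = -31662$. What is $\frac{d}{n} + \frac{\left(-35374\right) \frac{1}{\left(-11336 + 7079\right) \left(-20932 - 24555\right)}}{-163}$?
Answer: $\frac{12652136465677}{37012901356002} \approx 0.34183$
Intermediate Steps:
$d = -10823$ ($d = \left(-1750 + 660\right) - 9733 = -1090 - 9733 = -10823$)
$\frac{d}{n} + \frac{\left(-35374\right) \frac{1}{\left(-11336 + 7079\right) \left(-20932 - 24555\right)}}{-163} = - \frac{10823}{-31662} + \frac{\left(-35374\right) \frac{1}{\left(-11336 + 7079\right) \left(-20932 - 24555\right)}}{-163} = \left(-10823\right) \left(- \frac{1}{31662}\right) + - \frac{35374}{\left(-4257\right) \left(-45487\right)} \left(- \frac{1}{163}\right) = \frac{10823}{31662} + - \frac{35374}{193638159} \left(- \frac{1}{163}\right) = \frac{10823}{31662} + \left(-35374\right) \frac{1}{193638159} \left(- \frac{1}{163}\right) = \frac{10823}{31662} - - \frac{35374}{31563019917} = \frac{10823}{31662} + \frac{35374}{31563019917} = \frac{12652136465677}{37012901356002}$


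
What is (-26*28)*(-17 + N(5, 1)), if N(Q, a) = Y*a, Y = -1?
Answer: 13104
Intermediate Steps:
N(Q, a) = -a
(-26*28)*(-17 + N(5, 1)) = (-26*28)*(-17 - 1*1) = -728*(-17 - 1) = -728*(-18) = 13104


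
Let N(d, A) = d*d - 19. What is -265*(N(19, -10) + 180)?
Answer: -138330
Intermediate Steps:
N(d, A) = -19 + d**2 (N(d, A) = d**2 - 19 = -19 + d**2)
-265*(N(19, -10) + 180) = -265*((-19 + 19**2) + 180) = -265*((-19 + 361) + 180) = -265*(342 + 180) = -265*522 = -138330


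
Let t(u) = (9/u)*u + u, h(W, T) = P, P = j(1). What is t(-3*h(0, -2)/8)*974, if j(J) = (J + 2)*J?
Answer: 30681/4 ≈ 7670.3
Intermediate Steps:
j(J) = J*(2 + J) (j(J) = (2 + J)*J = J*(2 + J))
P = 3 (P = 1*(2 + 1) = 1*3 = 3)
h(W, T) = 3
t(u) = 9 + u
t(-3*h(0, -2)/8)*974 = (9 - 3/(8/3))*974 = (9 - 3/(8*(1/3)))*974 = (9 - 3/8/3)*974 = (9 - 3*3/8)*974 = (9 - 9/8)*974 = (63/8)*974 = 30681/4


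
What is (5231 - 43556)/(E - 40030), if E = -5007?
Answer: 38325/45037 ≈ 0.85097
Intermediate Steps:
(5231 - 43556)/(E - 40030) = (5231 - 43556)/(-5007 - 40030) = -38325/(-45037) = -38325*(-1/45037) = 38325/45037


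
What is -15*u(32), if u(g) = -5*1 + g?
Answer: -405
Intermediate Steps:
u(g) = -5 + g
-15*u(32) = -15*(-5 + 32) = -15*27 = -405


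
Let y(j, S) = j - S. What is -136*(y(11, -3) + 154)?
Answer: -22848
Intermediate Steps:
-136*(y(11, -3) + 154) = -136*((11 - 1*(-3)) + 154) = -136*((11 + 3) + 154) = -136*(14 + 154) = -136*168 = -22848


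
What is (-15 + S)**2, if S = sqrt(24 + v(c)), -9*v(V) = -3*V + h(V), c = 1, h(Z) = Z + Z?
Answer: (45 - sqrt(217))**2/9 ≈ 101.80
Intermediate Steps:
h(Z) = 2*Z
v(V) = V/9 (v(V) = -(-3*V + 2*V)/9 = -(-1)*V/9 = V/9)
S = sqrt(217)/3 (S = sqrt(24 + (1/9)*1) = sqrt(24 + 1/9) = sqrt(217/9) = sqrt(217)/3 ≈ 4.9103)
(-15 + S)**2 = (-15 + sqrt(217)/3)**2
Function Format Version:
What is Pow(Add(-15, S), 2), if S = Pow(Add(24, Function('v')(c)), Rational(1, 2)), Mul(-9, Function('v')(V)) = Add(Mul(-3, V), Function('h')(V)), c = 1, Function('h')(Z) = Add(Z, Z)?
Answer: Mul(Rational(1, 9), Pow(Add(45, Mul(-1, Pow(217, Rational(1, 2)))), 2)) ≈ 101.80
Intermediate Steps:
Function('h')(Z) = Mul(2, Z)
Function('v')(V) = Mul(Rational(1, 9), V) (Function('v')(V) = Mul(Rational(-1, 9), Add(Mul(-3, V), Mul(2, V))) = Mul(Rational(-1, 9), Mul(-1, V)) = Mul(Rational(1, 9), V))
S = Mul(Rational(1, 3), Pow(217, Rational(1, 2))) (S = Pow(Add(24, Mul(Rational(1, 9), 1)), Rational(1, 2)) = Pow(Add(24, Rational(1, 9)), Rational(1, 2)) = Pow(Rational(217, 9), Rational(1, 2)) = Mul(Rational(1, 3), Pow(217, Rational(1, 2))) ≈ 4.9103)
Pow(Add(-15, S), 2) = Pow(Add(-15, Mul(Rational(1, 3), Pow(217, Rational(1, 2)))), 2)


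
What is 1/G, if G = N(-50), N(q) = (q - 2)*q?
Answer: 1/2600 ≈ 0.00038462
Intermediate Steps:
N(q) = q*(-2 + q) (N(q) = (-2 + q)*q = q*(-2 + q))
G = 2600 (G = -50*(-2 - 50) = -50*(-52) = 2600)
1/G = 1/2600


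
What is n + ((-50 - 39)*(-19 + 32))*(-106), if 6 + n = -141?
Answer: 122495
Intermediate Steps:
n = -147 (n = -6 - 141 = -147)
n + ((-50 - 39)*(-19 + 32))*(-106) = -147 + ((-50 - 39)*(-19 + 32))*(-106) = -147 - 89*13*(-106) = -147 - 1157*(-106) = -147 + 122642 = 122495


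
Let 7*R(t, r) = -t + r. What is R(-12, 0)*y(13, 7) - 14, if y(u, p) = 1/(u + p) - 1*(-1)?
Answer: -61/5 ≈ -12.200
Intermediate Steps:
R(t, r) = -t/7 + r/7 (R(t, r) = (-t + r)/7 = (r - t)/7 = -t/7 + r/7)
y(u, p) = 1 + 1/(p + u) (y(u, p) = 1/(p + u) + 1 = 1 + 1/(p + u))
R(-12, 0)*y(13, 7) - 14 = (-1/7*(-12) + (1/7)*0)*((1 + 7 + 13)/(7 + 13)) - 14 = (12/7 + 0)*(21/20) - 14 = 12*((1/20)*21)/7 - 14 = (12/7)*(21/20) - 14 = 9/5 - 14 = -61/5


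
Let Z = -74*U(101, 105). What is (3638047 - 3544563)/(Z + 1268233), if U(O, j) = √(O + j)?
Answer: 118559493772/1608413814233 + 6917816*√206/1608413814233 ≈ 0.073774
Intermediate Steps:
Z = -74*√206 (Z = -74*√(101 + 105) = -74*√206 ≈ -1062.1)
(3638047 - 3544563)/(Z + 1268233) = (3638047 - 3544563)/(-74*√206 + 1268233) = 93484/(1268233 - 74*√206)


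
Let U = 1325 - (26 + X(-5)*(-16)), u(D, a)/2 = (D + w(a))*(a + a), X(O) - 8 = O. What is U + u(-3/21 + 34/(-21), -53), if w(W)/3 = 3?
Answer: -3937/21 ≈ -187.48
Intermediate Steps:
X(O) = 8 + O
w(W) = 9 (w(W) = 3*3 = 9)
u(D, a) = 4*a*(9 + D) (u(D, a) = 2*((D + 9)*(a + a)) = 2*((9 + D)*(2*a)) = 2*(2*a*(9 + D)) = 4*a*(9 + D))
U = 1347 (U = 1325 - (26 + (8 - 5)*(-16)) = 1325 - (26 + 3*(-16)) = 1325 - (26 - 48) = 1325 - 1*(-22) = 1325 + 22 = 1347)
U + u(-3/21 + 34/(-21), -53) = 1347 + 4*(-53)*(9 + (-3/21 + 34/(-21))) = 1347 + 4*(-53)*(9 + (-3*1/21 + 34*(-1/21))) = 1347 + 4*(-53)*(9 + (-⅐ - 34/21)) = 1347 + 4*(-53)*(9 - 37/21) = 1347 + 4*(-53)*(152/21) = 1347 - 32224/21 = -3937/21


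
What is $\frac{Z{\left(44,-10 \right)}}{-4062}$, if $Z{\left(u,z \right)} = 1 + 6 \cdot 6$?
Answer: $- \frac{37}{4062} \approx -0.0091088$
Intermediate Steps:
$Z{\left(u,z \right)} = 37$ ($Z{\left(u,z \right)} = 1 + 36 = 37$)
$\frac{Z{\left(44,-10 \right)}}{-4062} = \frac{37}{-4062} = 37 \left(- \frac{1}{4062}\right) = - \frac{37}{4062}$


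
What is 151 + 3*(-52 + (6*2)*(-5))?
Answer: -185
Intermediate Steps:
151 + 3*(-52 + (6*2)*(-5)) = 151 + 3*(-52 + 12*(-5)) = 151 + 3*(-52 - 60) = 151 + 3*(-112) = 151 - 336 = -185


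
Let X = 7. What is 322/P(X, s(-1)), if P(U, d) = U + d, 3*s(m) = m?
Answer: 483/10 ≈ 48.300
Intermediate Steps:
s(m) = m/3
322/P(X, s(-1)) = 322/(7 + (⅓)*(-1)) = 322/(7 - ⅓) = 322/(20/3) = 322*(3/20) = 483/10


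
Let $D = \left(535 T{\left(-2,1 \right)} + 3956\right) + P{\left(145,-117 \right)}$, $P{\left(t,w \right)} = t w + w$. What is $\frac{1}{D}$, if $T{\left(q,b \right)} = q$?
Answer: $- \frac{1}{14196} \approx -7.0442 \cdot 10^{-5}$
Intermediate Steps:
$P{\left(t,w \right)} = w + t w$
$D = -14196$ ($D = \left(535 \left(-2\right) + 3956\right) - 117 \left(1 + 145\right) = \left(-1070 + 3956\right) - 17082 = 2886 - 17082 = -14196$)
$\frac{1}{D} = \frac{1}{-14196} = - \frac{1}{14196}$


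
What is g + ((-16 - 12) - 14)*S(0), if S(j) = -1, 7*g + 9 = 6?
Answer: 291/7 ≈ 41.571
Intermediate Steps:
g = -3/7 (g = -9/7 + (1/7)*6 = -9/7 + 6/7 = -3/7 ≈ -0.42857)
g + ((-16 - 12) - 14)*S(0) = -3/7 + ((-16 - 12) - 14)*(-1) = -3/7 + (-28 - 14)*(-1) = -3/7 - 42*(-1) = -3/7 + 42 = 291/7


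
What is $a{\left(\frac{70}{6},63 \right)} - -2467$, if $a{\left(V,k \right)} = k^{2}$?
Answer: $6436$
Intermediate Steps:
$a{\left(\frac{70}{6},63 \right)} - -2467 = 63^{2} - -2467 = 3969 + 2467 = 6436$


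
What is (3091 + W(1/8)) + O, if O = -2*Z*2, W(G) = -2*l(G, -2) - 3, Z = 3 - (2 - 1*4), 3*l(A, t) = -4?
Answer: 9212/3 ≈ 3070.7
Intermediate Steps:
l(A, t) = -4/3 (l(A, t) = (⅓)*(-4) = -4/3)
Z = 5 (Z = 3 - (2 - 4) = 3 - 1*(-2) = 3 + 2 = 5)
W(G) = -⅓ (W(G) = -2*(-4/3) - 3 = 8/3 - 3 = -⅓)
O = -20 (O = -2*5*2 = -10*2 = -20)
(3091 + W(1/8)) + O = (3091 - ⅓) - 20 = 9272/3 - 20 = 9212/3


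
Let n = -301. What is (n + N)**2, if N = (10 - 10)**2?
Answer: 90601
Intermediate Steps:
N = 0 (N = 0**2 = 0)
(n + N)**2 = (-301 + 0)**2 = (-301)**2 = 90601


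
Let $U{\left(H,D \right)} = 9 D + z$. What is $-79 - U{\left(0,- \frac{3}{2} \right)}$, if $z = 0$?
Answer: $- \frac{131}{2} \approx -65.5$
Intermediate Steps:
$U{\left(H,D \right)} = 9 D$ ($U{\left(H,D \right)} = 9 D + 0 = 9 D$)
$-79 - U{\left(0,- \frac{3}{2} \right)} = -79 - 9 \left(- \frac{3}{2}\right) = -79 - - \frac{27}{2} = -79 + \frac{27}{2} = - \frac{131}{2}$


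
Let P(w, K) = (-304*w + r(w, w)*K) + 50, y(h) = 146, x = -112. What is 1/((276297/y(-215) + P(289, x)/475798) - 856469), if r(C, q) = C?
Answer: -34733254/29682233312825 ≈ -1.1702e-6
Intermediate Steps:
P(w, K) = 50 - 304*w + K*w (P(w, K) = (-304*w + w*K) + 50 = (-304*w + K*w) + 50 = 50 - 304*w + K*w)
1/((276297/y(-215) + P(289, x)/475798) - 856469) = 1/((276297/146 + (50 - 304*289 - 112*289)/475798) - 856469) = 1/((276297*(1/146) + (50 - 87856 - 32368)*(1/475798)) - 856469) = 1/((276297/146 - 120174*1/475798) - 856469) = 1/((276297/146 - 60087/237899) - 856469) = 1/(65722007301/34733254 - 856469) = 1/(-29682233312825/34733254) = -34733254/29682233312825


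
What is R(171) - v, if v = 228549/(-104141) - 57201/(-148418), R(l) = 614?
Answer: 9518192764073/15456398938 ≈ 615.81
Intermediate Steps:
v = -27963816141/15456398938 (v = 228549*(-1/104141) - 57201*(-1/148418) = -228549/104141 + 57201/148418 = -27963816141/15456398938 ≈ -1.8092)
R(171) - v = 614 - 1*(-27963816141/15456398938) = 614 + 27963816141/15456398938 = 9518192764073/15456398938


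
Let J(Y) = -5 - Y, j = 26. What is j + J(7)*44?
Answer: -502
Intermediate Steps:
j + J(7)*44 = 26 + (-5 - 1*7)*44 = 26 + (-5 - 7)*44 = 26 - 12*44 = 26 - 528 = -502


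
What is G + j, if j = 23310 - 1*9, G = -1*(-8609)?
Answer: 31910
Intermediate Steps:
G = 8609
j = 23301 (j = 23310 - 9 = 23301)
G + j = 8609 + 23301 = 31910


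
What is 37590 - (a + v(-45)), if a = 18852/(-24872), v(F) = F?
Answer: 234019143/6218 ≈ 37636.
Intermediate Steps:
a = -4713/6218 (a = 18852*(-1/24872) = -4713/6218 ≈ -0.75796)
37590 - (a + v(-45)) = 37590 - (-4713/6218 - 45) = 37590 - 1*(-284523/6218) = 37590 + 284523/6218 = 234019143/6218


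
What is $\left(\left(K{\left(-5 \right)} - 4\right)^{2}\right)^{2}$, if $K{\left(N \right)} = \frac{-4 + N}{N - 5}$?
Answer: $\frac{923521}{10000} \approx 92.352$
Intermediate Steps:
$K{\left(N \right)} = \frac{-4 + N}{-5 + N}$
$\left(\left(K{\left(-5 \right)} - 4\right)^{2}\right)^{2} = \left(\left(\frac{-4 - 5}{-5 - 5} - 4\right)^{2}\right)^{2} = \left(\left(\frac{1}{-10} \left(-9\right) - 4\right)^{2}\right)^{2} = \left(\left(\left(- \frac{1}{10}\right) \left(-9\right) - 4\right)^{2}\right)^{2} = \left(\left(\frac{9}{10} - 4\right)^{2}\right)^{2} = \left(\left(- \frac{31}{10}\right)^{2}\right)^{2} = \left(\frac{961}{100}\right)^{2} = \frac{923521}{10000}$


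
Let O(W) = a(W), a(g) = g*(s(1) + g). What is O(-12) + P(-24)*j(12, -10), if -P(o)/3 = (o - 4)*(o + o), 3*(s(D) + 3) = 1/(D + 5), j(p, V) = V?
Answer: 121498/3 ≈ 40499.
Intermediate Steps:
s(D) = -3 + 1/(3*(5 + D)) (s(D) = -3 + 1/(3*(D + 5)) = -3 + 1/(3*(5 + D)))
a(g) = g*(-53/18 + g) (a(g) = g*((-44 - 9*1)/(3*(5 + 1)) + g) = g*((⅓)*(-44 - 9)/6 + g) = g*((⅓)*(⅙)*(-53) + g) = g*(-53/18 + g))
O(W) = W*(-53 + 18*W)/18
P(o) = -6*o*(-4 + o) (P(o) = -3*(o - 4)*(o + o) = -3*(-4 + o)*2*o = -6*o*(-4 + o))
O(-12) + P(-24)*j(12, -10) = (1/18)*(-12)*(-53 + 18*(-12)) + (6*(-24)*(4 - 1*(-24)))*(-10) = (1/18)*(-12)*(-53 - 216) + (6*(-24)*(4 + 24))*(-10) = (1/18)*(-12)*(-269) + (6*(-24)*28)*(-10) = 538/3 - 4032*(-10) = 538/3 + 40320 = 121498/3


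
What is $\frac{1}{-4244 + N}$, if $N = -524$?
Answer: $- \frac{1}{4768} \approx -0.00020973$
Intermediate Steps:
$\frac{1}{-4244 + N} = \frac{1}{-4244 - 524} = \frac{1}{-4768} = - \frac{1}{4768}$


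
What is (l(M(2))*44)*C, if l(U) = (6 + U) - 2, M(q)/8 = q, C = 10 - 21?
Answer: -9680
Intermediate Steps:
C = -11
M(q) = 8*q
l(U) = 4 + U
(l(M(2))*44)*C = ((4 + 8*2)*44)*(-11) = ((4 + 16)*44)*(-11) = (20*44)*(-11) = 880*(-11) = -9680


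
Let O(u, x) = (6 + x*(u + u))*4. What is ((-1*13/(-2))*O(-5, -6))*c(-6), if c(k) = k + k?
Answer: -20592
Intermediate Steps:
c(k) = 2*k
O(u, x) = 24 + 8*u*x (O(u, x) = (6 + x*(2*u))*4 = (6 + 2*u*x)*4 = 24 + 8*u*x)
((-1*13/(-2))*O(-5, -6))*c(-6) = ((-1*13/(-2))*(24 + 8*(-5)*(-6)))*(2*(-6)) = ((-13*(-1/2))*(24 + 240))*(-12) = ((13/2)*264)*(-12) = 1716*(-12) = -20592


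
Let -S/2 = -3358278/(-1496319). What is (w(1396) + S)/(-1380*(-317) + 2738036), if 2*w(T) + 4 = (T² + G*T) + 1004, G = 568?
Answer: 7772739633/17998314391 ≈ 0.43186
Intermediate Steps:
w(T) = 500 + T²/2 + 284*T (w(T) = -2 + ((T² + 568*T) + 1004)/2 = -2 + (1004 + T² + 568*T)/2 = -2 + (502 + T²/2 + 284*T) = 500 + T²/2 + 284*T)
S = -203532/45343 (S = -(-6716556)/(-1496319) = -(-6716556)*(-1)/1496319 = -2*101766/45343 = -203532/45343 ≈ -4.4887)
(w(1396) + S)/(-1380*(-317) + 2738036) = ((500 + (½)*1396² + 284*1396) - 203532/45343)/(-1380*(-317) + 2738036) = ((500 + (½)*1948816 + 396464) - 203532/45343)/(437460 + 2738036) = ((500 + 974408 + 396464) - 203532/45343)/3175496 = (1371372 - 203532/45343)*(1/3175496) = (62181917064/45343)*(1/3175496) = 7772739633/17998314391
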